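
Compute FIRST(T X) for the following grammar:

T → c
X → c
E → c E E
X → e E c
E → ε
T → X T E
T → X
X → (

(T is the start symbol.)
{ '(', 'c', 'e' }

FIRST sets of the non-terminals involved (from the grammar, by fixed-point iteration):
  FIRST(T) = { '(', 'c', 'e' }

To compute FIRST(T X), process the symbols left to right:
Symbol T is a non-terminal. Add FIRST(T) \ {ε} = { '(', 'c', 'e' }
T is not nullable (ε ∉ FIRST(T)), so stop here.
FIRST(T X) = { '(', 'c', 'e' }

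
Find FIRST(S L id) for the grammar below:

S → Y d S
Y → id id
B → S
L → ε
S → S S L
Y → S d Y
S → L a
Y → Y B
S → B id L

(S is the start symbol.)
{ 'a', 'id' }

FIRST sets of the non-terminals involved (from the grammar, by fixed-point iteration):
  FIRST(S) = { 'a', 'id' }

To compute FIRST(S L id), process the symbols left to right:
Symbol S is a non-terminal. Add FIRST(S) \ {ε} = { 'a', 'id' }
S is not nullable (ε ∉ FIRST(S)), so stop here.
FIRST(S L id) = { 'a', 'id' }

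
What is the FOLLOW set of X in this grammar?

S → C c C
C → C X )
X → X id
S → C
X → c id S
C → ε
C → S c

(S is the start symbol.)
In C → C X ): X is followed by ')', add FIRST(')') \ {ε} = { ')' }
In X → X id: X is followed by id, add FIRST(id) \ {ε} = { 'id' }

Taking the union: FOLLOW(X) = { ')', 'id' }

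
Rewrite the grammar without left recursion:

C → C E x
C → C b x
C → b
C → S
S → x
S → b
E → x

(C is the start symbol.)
C is directly left-recursive. The standard transformation for
  A → A α₁ | ... | A α_m | β₁ | ... | β_n
is
  A  → β₁ A' | ... | β_n A'
  A' → α₁ A' | ... | α_m A' | ε

C → b becomes C → b C'
C → S becomes C → S C'
C → C E x becomes C' → E x C'
C → C b x becomes C' → b x C'
Add C' → ε

Productions for other non-terminals are unchanged:
  S → x
  S → b
  E → x

Resulting grammar:
C → b C'
C → S C'
C' → E x C'
C' → b x C'
C' → ε
S → x
S → b
E → x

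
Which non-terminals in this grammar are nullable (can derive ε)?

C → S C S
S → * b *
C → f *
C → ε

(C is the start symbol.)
{ 'C' }

ε-productions: C → ε
So C is immediately nullable.
No further non-terminal can be added: every production for the remaining non-terminals contains a terminal or a non-nullable non-terminal.
Nullable = { 'C' }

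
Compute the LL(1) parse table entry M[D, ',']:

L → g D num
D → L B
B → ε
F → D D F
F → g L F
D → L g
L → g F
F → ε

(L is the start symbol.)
To find M[D, ','], we find productions for D where ',' is in the predict set (PREDICT(N → α) = (FIRST(α) \ {ε}) ∪ (FOLLOW(N) if α ⇒* ε)).

Relevant sets:
  FIRST(L) = { 'g' }

D → L B: PREDICT = { 'g' }
D → L g: PREDICT = { 'g' }

M[D, ','] is empty (no production applies)

Answer: Empty (error entry)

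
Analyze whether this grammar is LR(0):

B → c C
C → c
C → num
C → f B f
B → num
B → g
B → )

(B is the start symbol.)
Yes, the grammar is LR(0)

A grammar is LR(0) if no state in the canonical LR(0) collection has:
  - both a shift item (dot before a terminal) and a complete item (shift-reduce conflict), or
  - two or more complete items (reduce-reduce conflict; the accept item [B' → B .] counts as a complete item here).

Augment with B' → B and build the canonical LR(0) collection (I0 = CLOSURE({[B' → . B]}), then GOTO on every symbol after a dot until no new states appear). It has 12 states:
  I0: { [B → . )], [B → . c C], [B → . g], [B → . num], [B' → . B] }  — shift
  I1: { [B → ) .] }  — reduce
  I2: { [B' → B .] }  — accept
  I3: { [B → c . C], [C → . c], [C → . f B f], [C → . num] }  — shift
  I4: { [B → g .] }  — reduce
  I5: { [B → num .] }  — reduce
  I6: { [B → c C .] }  — reduce
  I7: { [C → c .] }  — reduce
  I8: { [B → . )], [B → . c C], [B → . g], [B → . num], [C → f . B f] }  — shift
  I9: { [C → num .] }  — reduce
  I10: { [C → f B . f] }  — shift
  I11: { [C → f B f .] }  — reduce

Every state is either a pure shift/goto state or contains exactly one complete item and nothing to shift — no conflicts. The grammar is LR(0).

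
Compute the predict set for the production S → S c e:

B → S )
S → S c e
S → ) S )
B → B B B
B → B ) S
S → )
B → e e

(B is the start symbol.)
PREDICT(S → S c e) = (FIRST(RHS) \ {ε}) ∪ (FOLLOW(S) if ε ∈ FIRST(RHS), i.e. RHS ⇒* ε)
FIRST(S) = { ')' }
FIRST(S c e) = { ')' }
ε ∉ FIRST(S c e), so FOLLOW(S) is not added.
PREDICT(S → S c e) = { ')' }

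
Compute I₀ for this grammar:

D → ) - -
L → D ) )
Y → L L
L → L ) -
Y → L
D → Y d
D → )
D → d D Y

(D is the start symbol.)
First, augment the grammar with D' → D
I₀ = CLOSURE({ [D' → . D] }):
  [D' → . D] has the dot before D: add [D → . ) - -], [D → . Y d], [D → . )], [D → . d D Y]
  [D → . Y d] has the dot before Y: add [Y → . L L], [Y → . L]
  [Y → . L L] has the dot before L: add [L → . D ) )], [L → . L ) -]
No further items can be added.

I₀ = { [D → . ) - -], [D → . )], [D → . Y d], [D → . d D Y], [D' → . D], [L → . D ) )], [L → . L ) -], [Y → . L L], [Y → . L] }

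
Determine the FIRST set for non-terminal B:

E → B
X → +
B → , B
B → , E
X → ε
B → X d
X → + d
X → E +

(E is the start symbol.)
{ '+', ',', 'd' }

FIRST sets of the other non-terminals involved (by the same procedure, iterated to a fixed point):
  FIRST(X) = { '+', ',', 'd', ε }

From B → , B:
  - ',' is a terminal: add ',' and stop
From B → , E:
  - ',' is a terminal: add ',' and stop
From B → X d:
  - X is a non-terminal: add FIRST(X) \ {ε} = { '+', ',', 'd' }
    X is nullable, so continue to the next symbol
  - d is a terminal: add 'd' and stop

Collecting: FIRST(B) = { '+', ',', 'd' }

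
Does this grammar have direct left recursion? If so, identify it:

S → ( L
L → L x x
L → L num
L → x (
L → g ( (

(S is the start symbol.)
S → ( L: starts with '('
L → L x x: LEFT RECURSIVE (starts with L)
L → L num: LEFT RECURSIVE (starts with L)
L → x (: starts with x
L → g ( (: starts with g

The grammar has direct left recursion on: L.

Answer: Yes, L is left-recursive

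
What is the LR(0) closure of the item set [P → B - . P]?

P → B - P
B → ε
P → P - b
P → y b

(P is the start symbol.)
To compute CLOSURE, for each item [A → α.Bβ] where B is a non-terminal, add [B → .γ] for all productions B → γ; repeat for the newly added items until nothing changes.

Start with: [P → B - . P]
  [P → B - . P] has the dot before P: add [P → . B - P], [P → . P - b], [P → . y b]
  [P → . B - P] has the dot before B: add [B → .]
No further items can be added.

CLOSURE = { [B → .], [P → . B - P], [P → . P - b], [P → . y b], [P → B - . P] }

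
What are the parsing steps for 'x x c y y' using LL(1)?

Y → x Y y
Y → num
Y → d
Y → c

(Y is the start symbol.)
Stack is shown with the top on the left.

Stack      Input        Action
------------------------------
Y $        x x c y y $  output Y → x Y y
x Y y $    x x c y y $  match 'x'
Y y $      x c y y $    output Y → x Y y
x Y y y $  x c y y $    match 'x'
Y y y $    c y y $      output Y → c
c y y $    c y y $      match 'c'
y y $      y y $        match 'y'
y $        y $          match 'y'
$          $            accept

The string is accepted.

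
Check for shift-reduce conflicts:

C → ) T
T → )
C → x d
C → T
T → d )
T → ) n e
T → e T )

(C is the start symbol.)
Yes — I1: [T → ) .] vs [T → . )]; I8: [T → ) .] vs [T → ) . n e]

A shift-reduce conflict occurs when an LR(0) state has both:
  - a complete (reduce) item [A → α .] (dot at the end), and
  - a shift item [B → β . c γ] (dot before a terminal).

Augment with C' → C and build the canonical LR(0) collection (I0 = CLOSURE({[C' → . C]}), then GOTO on every symbol after a dot until no new states appear). It has 15 states:
  I0: { [C → . ) T], [C → . T], [C → . x d], [C' → . C], [T → . ) n e], [T → . )], [T → . d )], [T → . e T )] }  — shift
  I1: { [C → ) . T], [T → ) . n e], [T → ) .], [T → . ) n e], [T → . )], [T → . d )], [T → . e T )] }  — shift, reduce
  I2: { [C' → C .] }  — accept
  I3: { [C → T .] }  — reduce
  I4: { [T → d . )] }  — shift
  I5: { [T → . ) n e], [T → . )], [T → . d )], [T → . e T )], [T → e . T )] }  — shift
  I6: { [C → x . d] }  — shift
  I7: { [C → x d .] }  — reduce
  I8: { [T → ) . n e], [T → ) .] }  — shift, reduce
  I9: { [T → e T . )] }  — shift
  I10: { [T → e T ) .] }  — reduce
  I11: { [T → ) n . e] }  — shift
  I12: { [T → ) n e .] }  — reduce
  I13: { [T → d ) .] }  — reduce
  I14: { [C → ) T .] }  — reduce

I1 contains reduce item [T → ) .] and shift items [T → . )], [T → . ) n e], [T → ) . n e], [T → . d )], [T → . e T )] — shift-reduce conflict.
I8 contains reduce item [T → ) .] and shift item [T → ) . n e] — shift-reduce conflict.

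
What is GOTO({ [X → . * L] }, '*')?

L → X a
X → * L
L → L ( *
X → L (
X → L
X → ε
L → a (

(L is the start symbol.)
{ [L → . L ( *], [L → . X a], [L → . a (], [X → * . L], [X → . * L], [X → . L (], [X → . L], [X → .] }

GOTO(I, '*') = CLOSURE({ [A → αX.β] : [A → α.Xβ] ∈ I, X = '*' })

Items with dot before '*', with the dot advanced:
  [X → . * L] → [X → * . L]
Closure of the advanced items:
  [X → * . L] has the dot before L: add [L → . X a], [L → . L ( *], [L → . a (]
  [L → . X a] has the dot before X: add [X → . * L], [X → . L (], [X → . L], [X → .]

GOTO = { [L → . L ( *], [L → . X a], [L → . a (], [X → * . L], [X → . * L], [X → . L (], [X → . L], [X → .] }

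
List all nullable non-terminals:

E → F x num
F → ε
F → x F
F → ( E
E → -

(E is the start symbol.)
ε-productions: F → ε
So F is immediately nullable.
No further non-terminal can be added: every production for the remaining non-terminals contains a terminal or a non-nullable non-terminal.
Nullable = { 'F' }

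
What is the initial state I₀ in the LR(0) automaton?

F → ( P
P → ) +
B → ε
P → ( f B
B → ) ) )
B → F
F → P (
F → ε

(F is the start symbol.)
{ [F → . ( P], [F → . P (], [F → .], [F' → . F], [P → . ( f B], [P → . ) +] }

First, augment the grammar with F' → F
I₀ = CLOSURE({ [F' → . F] }):
  [F' → . F] has the dot before F: add [F → . ( P], [F → . P (], [F → .]
  [F → . P (] has the dot before P: add [P → . ) +], [P → . ( f B]
No further items can be added.

I₀ = { [F → . ( P], [F → . P (], [F → .], [F' → . F], [P → . ( f B], [P → . ) +] }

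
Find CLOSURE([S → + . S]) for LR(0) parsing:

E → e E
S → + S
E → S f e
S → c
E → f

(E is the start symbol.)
To compute CLOSURE, for each item [A → α.Bβ] where B is a non-terminal, add [B → .γ] for all productions B → γ; repeat for the newly added items until nothing changes.

Start with: [S → + . S]
  [S → + . S] has the dot before S: add [S → . + S], [S → . c]
No further items can be added.

CLOSURE = { [S → + . S], [S → . + S], [S → . c] }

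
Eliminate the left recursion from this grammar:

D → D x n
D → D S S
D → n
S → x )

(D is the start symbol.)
D is directly left-recursive. The standard transformation for
  A → A α₁ | ... | A α_m | β₁ | ... | β_n
is
  A  → β₁ A' | ... | β_n A'
  A' → α₁ A' | ... | α_m A' | ε

D → n becomes D → n D'
D → D x n becomes D' → x n D'
D → D S S becomes D' → S S D'
Add D' → ε

Productions for other non-terminals are unchanged:
  S → x )

Resulting grammar:
D → n D'
D' → x n D'
D' → S S D'
D' → ε
S → x )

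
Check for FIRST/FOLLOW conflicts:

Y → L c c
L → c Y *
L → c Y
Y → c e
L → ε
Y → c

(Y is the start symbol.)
Nullable non-terminals: L.

L: nullable alternative(s) L → ε; FOLLOW(L) = { 'c' }
  L → c Y *: FIRST \ {ε} = { 'c' } — overlaps FOLLOW(L) on { 'c' }: CONFLICT
  L → c Y: FIRST \ {ε} = { 'c' } — overlaps FOLLOW(L) on { 'c' }: CONFLICT
  L → ε: FIRST \ {ε} = { } — this is the only nullable alternative, skip

Y has no nullable alternative, so no FIRST/FOLLOW check is needed there.

So the grammar has 2 FIRST/FOLLOW conflicts (marked CONFLICT above).

Answer: Yes. L → c Y '*' with FOLLOW(L) on { 'c' }; L → c Y with FOLLOW(L) on { 'c' }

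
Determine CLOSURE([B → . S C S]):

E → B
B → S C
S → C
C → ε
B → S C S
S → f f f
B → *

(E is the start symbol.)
{ [B → . S C S], [C → .], [S → . C], [S → . f f f] }

To compute CLOSURE, for each item [A → α.Bβ] where B is a non-terminal, add [B → .γ] for all productions B → γ; repeat for the newly added items until nothing changes.

Start with: [B → . S C S]
  [B → . S C S] has the dot before S: add [S → . C], [S → . f f f]
  [S → . C] has the dot before C: add [C → .]
No further items can be added.

CLOSURE = { [B → . S C S], [C → .], [S → . C], [S → . f f f] }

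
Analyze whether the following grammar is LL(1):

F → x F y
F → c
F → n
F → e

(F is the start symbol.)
A grammar is LL(1) if for each non-terminal N with multiple productions, the predict sets of those productions are pairwise disjoint, where PREDICT(N → α) = (FIRST(α) \ {ε}) ∪ (FOLLOW(N) if α ⇒* ε).

For F:
  PREDICT(F → x F y) = { 'x' }
  PREDICT(F → c) = { 'c' }
  PREDICT(F → n) = { 'n' }
  PREDICT(F → e) = { 'e' }

All predict sets are disjoint. The grammar IS LL(1).

Answer: Yes, the grammar is LL(1).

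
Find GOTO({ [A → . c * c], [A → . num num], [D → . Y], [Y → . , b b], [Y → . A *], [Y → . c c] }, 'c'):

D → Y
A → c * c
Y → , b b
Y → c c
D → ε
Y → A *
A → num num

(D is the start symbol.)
GOTO(I, 'c') = CLOSURE({ [A → αX.β] : [A → α.Xβ] ∈ I, X = 'c' })

Items with dot before 'c', with the dot advanced:
  [A → . c * c] → [A → c . * c]
  [Y → . c c] → [Y → c . c]
Closure adds nothing (no advanced item has the dot before a non-terminal).

GOTO = { [A → c . * c], [Y → c . c] }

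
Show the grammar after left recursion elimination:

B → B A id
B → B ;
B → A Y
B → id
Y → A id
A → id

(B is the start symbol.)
B is directly left-recursive. The standard transformation for
  A → A α₁ | ... | A α_m | β₁ | ... | β_n
is
  A  → β₁ A' | ... | β_n A'
  A' → α₁ A' | ... | α_m A' | ε

B → A Y becomes B → A Y B'
B → id becomes B → id B'
B → B A id becomes B' → A id B'
B → B ; becomes B' → ; B'
Add B' → ε

Productions for other non-terminals are unchanged:
  Y → A id
  A → id

Resulting grammar:
B → A Y B'
B → id B'
B' → A id B'
B' → ; B'
B' → ε
Y → A id
A → id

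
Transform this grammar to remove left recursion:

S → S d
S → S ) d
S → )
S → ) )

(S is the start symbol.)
S is directly left-recursive. The standard transformation for
  A → A α₁ | ... | A α_m | β₁ | ... | β_n
is
  A  → β₁ A' | ... | β_n A'
  A' → α₁ A' | ... | α_m A' | ε

S → ) becomes S → ) S'
S → ) ) becomes S → ) ) S'
S → S d becomes S' → d S'
S → S ) d becomes S' → ) d S'
Add S' → ε

Resulting grammar:
S → ) S'
S → ) ) S'
S' → d S'
S' → ) d S'
S' → ε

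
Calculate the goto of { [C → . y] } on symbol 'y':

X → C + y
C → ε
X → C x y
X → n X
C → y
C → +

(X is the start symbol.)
GOTO(I, 'y') = CLOSURE({ [A → αX.β] : [A → α.Xβ] ∈ I, X = 'y' })

Items with dot before 'y', with the dot advanced:
  [C → . y] → [C → y .]
Closure adds nothing (no advanced item has the dot before a non-terminal).

GOTO = { [C → y .] }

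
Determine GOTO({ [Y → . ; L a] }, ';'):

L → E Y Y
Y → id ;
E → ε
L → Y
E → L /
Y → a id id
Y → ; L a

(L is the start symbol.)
GOTO(I, ';') = CLOSURE({ [A → αX.β] : [A → α.Xβ] ∈ I, X = ';' })

Items with dot before ';', with the dot advanced:
  [Y → . ; L a] → [Y → ; . L a]
Closure of the advanced items:
  [Y → ; . L a] has the dot before L: add [L → . E Y Y], [L → . Y]
  [L → . E Y Y] has the dot before E: add [E → .], [E → . L /]
  [L → . Y] has the dot before Y: add [Y → . id ;], [Y → . a id id], [Y → . ; L a]

GOTO = { [E → . L /], [E → .], [L → . E Y Y], [L → . Y], [Y → . ; L a], [Y → . a id id], [Y → . id ;], [Y → ; . L a] }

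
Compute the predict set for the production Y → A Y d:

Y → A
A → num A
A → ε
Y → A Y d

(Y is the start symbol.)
{ 'd', 'num' }

PREDICT(Y → A Y d) = (FIRST(RHS) \ {ε}) ∪ (FOLLOW(Y) if ε ∈ FIRST(RHS), i.e. RHS ⇒* ε)
FIRST(A) = { 'num', ε }
FIRST(Y) = { 'd', 'num', ε }
FIRST(A Y d) = { 'd', 'num' }
ε ∉ FIRST(A Y d), so FOLLOW(Y) is not added.
PREDICT(Y → A Y d) = { 'd', 'num' }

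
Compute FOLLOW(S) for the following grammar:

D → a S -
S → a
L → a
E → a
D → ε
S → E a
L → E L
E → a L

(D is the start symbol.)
{ '-' }

To compute FOLLOW(S), find every occurrence of S on a right-hand side N → α S β: add FIRST(β) \ {ε}, and if β is empty or nullable also add FOLLOW(N). Iterate to a fixed point.

In D → a S -: S is followed by '-', add FIRST('-') \ {ε} = { '-' }

Taking the union: FOLLOW(S) = { '-' }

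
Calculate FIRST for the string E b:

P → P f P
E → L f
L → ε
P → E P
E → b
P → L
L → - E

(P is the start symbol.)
{ '-', 'b', 'f' }

FIRST sets of the non-terminals involved (from the grammar, by fixed-point iteration):
  FIRST(E) = { '-', 'b', 'f' }

To compute FIRST(E b), process the symbols left to right:
Symbol E is a non-terminal. Add FIRST(E) \ {ε} = { '-', 'b', 'f' }
E is not nullable (ε ∉ FIRST(E)), so stop here.
FIRST(E b) = { '-', 'b', 'f' }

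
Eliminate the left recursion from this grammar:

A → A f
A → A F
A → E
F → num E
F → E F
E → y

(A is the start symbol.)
A is directly left-recursive. The standard transformation for
  A → A α₁ | ... | A α_m | β₁ | ... | β_n
is
  A  → β₁ A' | ... | β_n A'
  A' → α₁ A' | ... | α_m A' | ε

A → E becomes A → E A'
A → A f becomes A' → f A'
A → A F becomes A' → F A'
Add A' → ε

Productions for other non-terminals are unchanged:
  F → num E
  F → E F
  E → y

Resulting grammar:
A → E A'
A' → f A'
A' → F A'
A' → ε
F → num E
F → E F
E → y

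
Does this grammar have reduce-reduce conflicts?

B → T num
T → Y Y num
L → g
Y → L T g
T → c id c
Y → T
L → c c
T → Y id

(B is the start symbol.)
No reduce-reduce conflicts

A reduce-reduce conflict occurs when an LR(0) state has two complete items [A → α .] and [B → β .] — both call for a reduction, and with no lookahead the parser cannot choose between them.

Augment with B' → B and build the canonical LR(0) collection (I0 = CLOSURE({[B' → . B]}), then GOTO on every symbol after a dot until no new states appear). It has 17 states:
  I0: { [B → . T num], [B' → . B], [L → . c c], [L → . g], [T → . Y Y num], [T → . Y id], [T → . c id c], [Y → . L T g], [Y → . T] }  — shift
  I1: { [B' → B .] }  — accept
  I2: { [L → . c c], [L → . g], [T → . Y Y num], [T → . Y id], [T → . c id c], [Y → . L T g], [Y → . T], [Y → L . T g] }  — shift
  I3: { [B → T . num], [Y → T .] }  — shift, reduce
  I4: { [L → . c c], [L → . g], [T → . Y Y num], [T → . Y id], [T → . c id c], [T → Y . Y num], [T → Y . id], [Y → . L T g], [Y → . T] }  — shift
  I5: { [L → c . c], [T → c . id c] }  — shift
  I6: { [L → g .] }  — reduce
  I7: { [L → c c .] }  — reduce
  I8: { [T → c id . c] }  — shift
  I9: { [T → c id c .] }  — reduce
  I10: { [Y → T .] }  — reduce
  I11: { [L → . c c], [L → . g], [T → . Y Y num], [T → . Y id], [T → . c id c], [T → Y . Y num], [T → Y . id], [T → Y Y . num], [Y → . L T g], [Y → . T] }  — shift
  I12: { [T → Y id .] }  — reduce
  I13: { [T → Y Y num .] }  — reduce
  I14: { [B → T num .] }  — reduce
  I15: { [Y → L T . g], [Y → T .] }  — shift, reduce
  I16: { [Y → L T g .] }  — reduce

No state contains more than one complete item.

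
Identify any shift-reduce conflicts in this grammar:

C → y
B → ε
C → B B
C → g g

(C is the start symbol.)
Yes — I0: [B → .] vs [C → . g g]

Augment with C' → C and build the canonical LR(0) collection (I0 = CLOSURE({[C' → . C]}), then GOTO on every symbol after a dot until no new states appear). It has 7 states:
  I0: { [B → .], [C → . B B], [C → . g g], [C → . y], [C' → . C] }  — shift, reduce
  I1: { [B → .], [C → B . B] }  — reduce
  I2: { [C' → C .] }  — accept
  I3: { [C → g . g] }  — shift
  I4: { [C → y .] }  — reduce
  I5: { [C → g g .] }  — reduce
  I6: { [C → B B .] }  — reduce

I0 contains reduce item [B → .] and shift items [C → . g g], [C → . y] — shift-reduce conflict.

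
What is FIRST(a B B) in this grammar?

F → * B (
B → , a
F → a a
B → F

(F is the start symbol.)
{ 'a' }

To compute FIRST(a B B), process the symbols left to right:
Symbol a is a terminal. Add 'a' and stop.
FIRST(a B B) = { 'a' }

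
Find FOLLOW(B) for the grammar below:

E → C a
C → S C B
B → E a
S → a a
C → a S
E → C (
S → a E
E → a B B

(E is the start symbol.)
To compute FOLLOW(B), find every occurrence of B on a right-hand side N → α B β: add FIRST(β) \ {ε}, and if β is empty or nullable also add FOLLOW(N). Iterate to a fixed point.

In C → S C B: B is at the end, add FOLLOW(C)
In E → a B B: B is followed by B, add FIRST(B) \ {ε} = { 'a' }
In E → a B B: B is at the end, add FOLLOW(E)

The FOLLOW sets referred to above (computed the same way, to a fixed point):
  FOLLOW(C) = { '(', 'a' }
  FOLLOW(E) = { $, '(', 'a' }

Taking the union: FOLLOW(B) = { $, '(', 'a' }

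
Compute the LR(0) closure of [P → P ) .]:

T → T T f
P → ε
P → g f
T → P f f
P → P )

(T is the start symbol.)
Start with: [P → P ) .]
The dot is at the end, so nothing is added.

CLOSURE = { [P → P ) .] }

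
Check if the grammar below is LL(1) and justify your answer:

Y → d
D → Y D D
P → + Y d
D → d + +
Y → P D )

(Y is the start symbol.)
Relevant sets:
  FIRST(P) = { '+' }
  FIRST(Y) = { '+', 'd' }

For Y:
  PREDICT(Y → d) = { 'd' }
  PREDICT(Y → P D ')') = { '+' }
For D:
  PREDICT(D → Y D D) = { '+', 'd' }
  PREDICT(D → d '+' '+') = { 'd' }
P has a single production, so nothing to check there.

Conflict found: Predict set conflict for D: { 'd' }
The grammar is NOT LL(1).

Answer: No. Predict set conflict for D: { 'd' }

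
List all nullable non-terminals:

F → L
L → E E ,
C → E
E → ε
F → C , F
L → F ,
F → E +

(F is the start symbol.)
A non-terminal is nullable if it can derive ε (the empty string): either it has an ε-production, or it has a production whose right-hand side consists entirely of nullable non-terminals.

ε-productions: E → ε
So E is immediately nullable.
C → E: every symbol on the right is nullable, so C is nullable too.
No further non-terminal can be added: every production for the remaining non-terminals contains a terminal or a non-nullable non-terminal.
Nullable = { 'C', 'E' }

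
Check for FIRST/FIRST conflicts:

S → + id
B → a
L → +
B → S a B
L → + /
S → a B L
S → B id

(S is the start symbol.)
FIRST sets of the non-terminals at (or reachable through a nullable prefix from) the front of some alternative:
  FIRST(B) = { '+', 'a' }
  FIRST(S) = { '+', 'a' }

Productions for S:
  S → + id: FIRST = { '+' }
  S → a B L: FIRST = { 'a' }
  S → B id: FIRST = { '+', 'a' }
Productions for B:
  B → a: FIRST = { 'a' }
  B → S a B: FIRST = { '+', 'a' }
Productions for L:
  L → +: FIRST = { '+' }
  L → + /: FIRST = { '+' }

Conflict for S: S → + id and S → B id
  Overlap: { '+' }
Conflict for S: S → a B L and S → B id
  Overlap: { 'a' }
Conflict for B: B → a and B → S a B
  Overlap: { 'a' }
Conflict for L: L → + and L → + /
  Overlap: { '+' }

Answer: Yes. S → '+' id / S → B id on { '+' }; S → a B L / S → B id on { 'a' }; B → a / B → S a B on { 'a' }; L → '+' / L → '+' '/' on { '+' }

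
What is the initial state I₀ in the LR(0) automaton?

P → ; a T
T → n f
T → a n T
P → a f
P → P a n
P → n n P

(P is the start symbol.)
{ [P → . ; a T], [P → . P a n], [P → . a f], [P → . n n P], [P' → . P] }

First, augment the grammar with P' → P
I₀ = CLOSURE({ [P' → . P] }):
  [P' → . P] has the dot before P: add [P → . ; a T], [P → . a f], [P → . P a n], [P → . n n P]
No further items can be added.

I₀ = { [P → . ; a T], [P → . P a n], [P → . a f], [P → . n n P], [P' → . P] }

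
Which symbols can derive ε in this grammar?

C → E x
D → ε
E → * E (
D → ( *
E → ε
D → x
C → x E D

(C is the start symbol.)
ε-productions: D → ε, E → ε
So D, E are immediately nullable.
No further non-terminal can be added: every production for the remaining non-terminals contains a terminal or a non-nullable non-terminal.
Nullable = { 'D', 'E' }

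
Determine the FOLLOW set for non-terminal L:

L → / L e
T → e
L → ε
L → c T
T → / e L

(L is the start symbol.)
{ $, 'e' }

To compute FOLLOW(L), find every occurrence of L on a right-hand side N → α L β: add FIRST(β) \ {ε}, and if β is empty or nullable also add FOLLOW(N). Iterate to a fixed point.

L is the start symbol, so $ ∈ FOLLOW(L).
In L → / L e: L is followed by e, add FIRST(e) \ {ε} = { 'e' }
In T → / e L: L is at the end, add FOLLOW(T)

The FOLLOW sets referred to above (computed the same way, to a fixed point):
  FOLLOW(T) = { $, 'e' }

Taking the union: FOLLOW(L) = { $, 'e' }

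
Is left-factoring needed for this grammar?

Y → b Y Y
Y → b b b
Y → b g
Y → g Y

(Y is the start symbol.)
Left-factoring is needed when two productions for the same non-terminal
share a common prefix on the right-hand side.

Productions for Y:
  Y → b Y Y
  Y → b b b
  Y → b g
  Y → g Y

Found common prefix 'b' in productions for Y

Answer: Yes, Y has productions with common prefix 'b'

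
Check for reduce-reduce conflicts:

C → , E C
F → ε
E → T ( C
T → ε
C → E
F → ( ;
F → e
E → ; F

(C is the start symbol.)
Augment with C' → C and build the canonical LR(0) collection (I0 = CLOSURE({[C' → . C]}), then GOTO on every symbol after a dot until no new states appear). It has 14 states:
  I0: { [C → . , E C], [C → . E], [C' → . C], [E → . ; F], [E → . T ( C], [T → .] }  — shift, reduce
  I1: { [C → , . E C], [E → . ; F], [E → . T ( C], [T → .] }  — shift, reduce
  I2: { [E → ; . F], [F → . ( ;], [F → . e], [F → .] }  — shift, reduce
  I3: { [C' → C .] }  — accept
  I4: { [C → E .] }  — reduce
  I5: { [E → T . ( C] }  — shift
  I6: { [C → . , E C], [C → . E], [E → . ; F], [E → . T ( C], [E → T ( . C], [T → .] }  — shift, reduce
  I7: { [E → T ( C .] }  — reduce
  I8: { [F → ( . ;] }  — shift
  I9: { [E → ; F .] }  — reduce
  I10: { [F → e .] }  — reduce
  I11: { [F → ( ; .] }  — reduce
  I12: { [C → , E . C], [C → . , E C], [C → . E], [E → . ; F], [E → . T ( C], [T → .] }  — shift, reduce
  I13: { [C → , E C .] }  — reduce

No state contains more than one complete item.

Answer: No reduce-reduce conflicts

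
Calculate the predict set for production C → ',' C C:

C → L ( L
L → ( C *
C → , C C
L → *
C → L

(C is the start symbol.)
{ ',' }

PREDICT(C → ',' C C) = (FIRST(RHS) \ {ε}) ∪ (FOLLOW(C) if ε ∈ FIRST(RHS), i.e. RHS ⇒* ε)
FIRST(',' C C) = { ',' }
ε ∉ FIRST(',' C C), so FOLLOW(C) is not added.
PREDICT(C → ',' C C) = { ',' }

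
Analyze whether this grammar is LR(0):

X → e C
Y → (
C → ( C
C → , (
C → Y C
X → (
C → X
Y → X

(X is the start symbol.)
No. Shift-reduce conflict between [X → ( .] and [C → . ( C]

A grammar is LR(0) if no state in the canonical LR(0) collection has:
  - both a shift item (dot before a terminal) and a complete item (shift-reduce conflict), or
  - two or more complete items (reduce-reduce conflict; the accept item [X' → X .] counts as a complete item here).

Augment with X' → X and build the canonical LR(0) collection (I0 = CLOSURE({[X' → . X]}), then GOTO on every symbol after a dot until no new states appear). It has 12 states:
  I0: { [X → . (], [X → . e C], [X' → . X] }  — shift
  I1: { [X → ( .] }  — reduce
  I2: { [X' → X .] }  — accept
  I3: { [C → . ( C], [C → . , (], [C → . X], [C → . Y C], [X → . (], [X → . e C], [X → e . C], [Y → . (], [Y → . X] }  — shift
  I4: { [C → ( . C], [C → . ( C], [C → . , (], [C → . X], [C → . Y C], [X → ( .], [X → . (], [X → . e C], [Y → ( .], [Y → . (], [Y → . X] }  — shift, 2 reduces
  I5: { [C → , . (] }  — shift
  I6: { [X → e C .] }  — reduce
  I7: { [C → X .], [Y → X .] }  — 2 reduces
  I8: { [C → . ( C], [C → . , (], [C → . X], [C → . Y C], [C → Y . C], [X → . (], [X → . e C], [Y → . (], [Y → . X] }  — shift
  I9: { [C → Y C .] }  — reduce
  I10: { [C → , ( .] }  — reduce
  I11: { [C → ( C .] }  — reduce

Conflict in state I4:
  Shift-reduce conflict between [X → ( .] and [C → . ( C]
So the grammar is NOT LR(0).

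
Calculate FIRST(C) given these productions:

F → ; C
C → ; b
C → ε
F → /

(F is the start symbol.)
{ ';', ε }

From C → ; b:
  - ';' is a terminal: add ';' and stop
From C → ε:
  - ε-production, so ε ∈ FIRST(C)

Collecting: FIRST(C) = { ';', ε }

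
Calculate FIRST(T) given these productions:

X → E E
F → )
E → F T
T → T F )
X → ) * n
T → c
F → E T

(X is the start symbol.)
To compute FIRST(T), examine every production with T on the left-hand side, reading each right-hand side left to right until a non-nullable symbol is reached.

From T → T F ):
  - T is the symbol being defined: contributes nothing new
    T is not nullable, so stop
From T → c:
  - c is a terminal: add 'c' and stop

Collecting: FIRST(T) = { 'c' }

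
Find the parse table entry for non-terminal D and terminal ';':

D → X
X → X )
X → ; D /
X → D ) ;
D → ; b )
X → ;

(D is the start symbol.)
D → X, D → ; b )

To find M[D, ';'], we find productions for D where ';' is in the predict set (PREDICT(N → α) = (FIRST(α) \ {ε}) ∪ (FOLLOW(N) if α ⇒* ε)).

Relevant sets:
  FIRST(X) = { ';' }

D → X: PREDICT = { ';' }
  ';' is in predict set, so this production goes in M[D, ';']
D → ; b ): PREDICT = { ';' }
  ';' is in predict set, so this production goes in M[D, ';']

M[D, ';'] = D → X, D → ; b )  (a multiply-defined cell — the grammar is not LL(1))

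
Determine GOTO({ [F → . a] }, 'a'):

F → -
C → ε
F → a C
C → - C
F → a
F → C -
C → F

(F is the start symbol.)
GOTO(I, 'a') = CLOSURE({ [A → αX.β] : [A → α.Xβ] ∈ I, X = 'a' })

Items with dot before 'a', with the dot advanced:
  [F → . a] → [F → a .]
Closure adds nothing (no advanced item has the dot before a non-terminal).

GOTO = { [F → a .] }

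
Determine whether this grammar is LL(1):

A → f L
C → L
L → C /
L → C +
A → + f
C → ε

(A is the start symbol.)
Relevant sets:
  FIRST(L) = { '+', '/' }
  FIRST(C) = { '+', '/', ε }
  FOLLOW(C) = { '+', '/' }

For A:
  PREDICT(A → f L) = { 'f' }
  PREDICT(A → '+' f) = { '+' }
For C:
  PREDICT(C → L) = { '+', '/' }
  PREDICT(C → ε) = { '+', '/' }
For L:
  PREDICT(L → C '/') = { '+', '/' }
  PREDICT(L → C '+') = { '+', '/' }

Conflict found: Predict set conflict for C: { '+', '/' }
The grammar is NOT LL(1).

Answer: No. Predict set conflict for C: { '+', '/' }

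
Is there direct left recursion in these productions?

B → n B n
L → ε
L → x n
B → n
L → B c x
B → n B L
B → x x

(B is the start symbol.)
Direct left recursion occurs when N → N α for some non-terminal N (the right-hand side begins with the left-hand side itself).

B → n B n: starts with n
L → ε: starts with ε
L → x n: starts with x
B → n: starts with n
L → B c x: starts with B
B → n B L: starts with n
B → x x: starts with x

No direct left recursion found.

Answer: No direct left recursion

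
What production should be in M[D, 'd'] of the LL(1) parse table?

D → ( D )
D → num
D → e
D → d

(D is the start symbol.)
To find M[D, 'd'], we find productions for D where 'd' is in the predict set (PREDICT(N → α) = (FIRST(α) \ {ε}) ∪ (FOLLOW(N) if α ⇒* ε)).

D → ( D ): PREDICT = { '(' }
D → num: PREDICT = { 'num' }
D → e: PREDICT = { 'e' }
D → d: PREDICT = { 'd' }
  'd' is in predict set, so this production goes in M[D, 'd']

M[D, 'd'] = D → d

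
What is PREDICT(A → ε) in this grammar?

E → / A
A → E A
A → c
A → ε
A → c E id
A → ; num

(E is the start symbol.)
PREDICT(A → ε) = (FIRST(RHS) \ {ε}) ∪ (FOLLOW(A) if ε ∈ FIRST(RHS), i.e. RHS ⇒* ε)
The right-hand side is ε (FIRST(ε) = { ε }), so the predict set is FOLLOW(A) = { $, '/', ';', 'c', 'id' }
PREDICT(A → ε) = { $, '/', ';', 'c', 'id' }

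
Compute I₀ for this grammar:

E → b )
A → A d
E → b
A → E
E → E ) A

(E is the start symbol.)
First, augment the grammar with E' → E
I₀ = CLOSURE({ [E' → . E] }):
  [E' → . E] has the dot before E: add [E → . b )], [E → . b], [E → . E ) A]
No further items can be added.

I₀ = { [E → . E ) A], [E → . b )], [E → . b], [E' → . E] }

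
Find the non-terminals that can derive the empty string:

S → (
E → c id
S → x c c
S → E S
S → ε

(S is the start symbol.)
A non-terminal is nullable if it can derive ε (the empty string): either it has an ε-production, or it has a production whose right-hand side consists entirely of nullable non-terminals.

ε-productions: S → ε
So S is immediately nullable.
No further non-terminal can be added: every production for the remaining non-terminals contains a terminal or a non-nullable non-terminal.
Nullable = { 'S' }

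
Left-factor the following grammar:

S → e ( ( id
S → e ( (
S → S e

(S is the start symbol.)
S → e ( ( S'
S' → id
S' → ε
S → S e

Left-factoring transforms A → αβ₁ | αβ₂ into A → αA' and A' → β₁ | β₂
(α is the longest common prefix among the alternatives). Repeat until
no nonterminal has two alternatives with a common prefix.

Round 1: S has alternatives sharing prefix 'e ( ('. Introduce S': S → e ( ( S'
  Add: S' → id
  Add: S' → ε

No remaining common prefixes — done.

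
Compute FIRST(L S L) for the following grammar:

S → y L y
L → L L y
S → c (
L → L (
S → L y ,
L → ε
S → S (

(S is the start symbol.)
{ '(', 'c', 'y' }

FIRST sets of the non-terminals involved (from the grammar, by fixed-point iteration):
  FIRST(L) = { '(', 'y', ε }
  FIRST(S) = { '(', 'c', 'y' }

To compute FIRST(L S L), process the symbols left to right:
Symbol L is a non-terminal. Add FIRST(L) \ {ε} = { '(', 'y' }
L is nullable (ε ∈ FIRST(L)), continue to the next symbol.
Symbol S is a non-terminal. Add FIRST(S) \ {ε} = { '(', 'c', 'y' }
S is not nullable (ε ∉ FIRST(S)), so stop here.
FIRST(L S L) = { '(', 'c', 'y' }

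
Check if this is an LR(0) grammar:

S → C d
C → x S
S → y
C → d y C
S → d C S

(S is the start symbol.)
Yes, the grammar is LR(0)

Augment with S' → S and build the canonical LR(0) collection (I0 = CLOSURE({[S' → . S]}), then GOTO on every symbol after a dot until no new states appear). It has 13 states:
  I0: { [C → . d y C], [C → . x S], [S → . C d], [S → . d C S], [S → . y], [S' → . S] }  — shift
  I1: { [S → C . d] }  — shift
  I2: { [S' → S .] }  — accept
  I3: { [C → . d y C], [C → . x S], [C → d . y C], [S → d . C S] }  — shift
  I4: { [C → . d y C], [C → . x S], [C → x . S], [S → . C d], [S → . d C S], [S → . y] }  — shift
  I5: { [S → y .] }  — reduce
  I6: { [C → x S .] }  — reduce
  I7: { [C → . d y C], [C → . x S], [S → . C d], [S → . d C S], [S → . y], [S → d C . S] }  — shift
  I8: { [C → d . y C] }  — shift
  I9: { [C → . d y C], [C → . x S], [C → d y . C] }  — shift
  I10: { [C → d y C .] }  — reduce
  I11: { [S → d C S .] }  — reduce
  I12: { [S → C d .] }  — reduce

Every state is either a pure shift/goto state or contains exactly one complete item and nothing to shift — no conflicts. The grammar is LR(0).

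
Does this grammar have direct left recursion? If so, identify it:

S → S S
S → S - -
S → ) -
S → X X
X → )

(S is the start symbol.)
Yes, S is left-recursive

Direct left recursion occurs when N → N α for some non-terminal N (the right-hand side begins with the left-hand side itself).

S → S S: LEFT RECURSIVE (starts with S)
S → S - -: LEFT RECURSIVE (starts with S)
S → ) -: starts with ')'
S → X X: starts with X
X → ): starts with ')'

The grammar has direct left recursion on: S.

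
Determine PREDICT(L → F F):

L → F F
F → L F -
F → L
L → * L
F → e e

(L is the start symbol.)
PREDICT(L → F F) = (FIRST(RHS) \ {ε}) ∪ (FOLLOW(L) if ε ∈ FIRST(RHS), i.e. RHS ⇒* ε)
FIRST(F) = { '*', 'e' }
FIRST(F F) = { '*', 'e' }
ε ∉ FIRST(F F), so FOLLOW(L) is not added.
PREDICT(L → F F) = { '*', 'e' }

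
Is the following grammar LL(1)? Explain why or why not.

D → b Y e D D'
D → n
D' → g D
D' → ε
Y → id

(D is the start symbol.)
No. Predict set conflict for D': { 'g' }

A grammar is LL(1) if for each non-terminal N with multiple productions, the predict sets of those productions are pairwise disjoint, where PREDICT(N → α) = (FIRST(α) \ {ε}) ∪ (FOLLOW(N) if α ⇒* ε).

Relevant sets:
  FOLLOW(D') = { $, 'g' }

For D:
  PREDICT(D → b Y e D D') = { 'b' }
  PREDICT(D → n) = { 'n' }
For D':
  PREDICT(D' → g D) = { 'g' }
  PREDICT(D' → ε) = { $, 'g' }
Y has a single production, so nothing to check there.

Conflict found: Predict set conflict for D': { 'g' }
The grammar is NOT LL(1).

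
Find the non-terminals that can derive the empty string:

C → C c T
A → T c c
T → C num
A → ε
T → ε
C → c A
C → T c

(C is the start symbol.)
ε-productions: A → ε, T → ε
So A, T are immediately nullable.
No further non-terminal can be added: every production for the remaining non-terminals contains a terminal or a non-nullable non-terminal.
Nullable = { 'A', 'T' }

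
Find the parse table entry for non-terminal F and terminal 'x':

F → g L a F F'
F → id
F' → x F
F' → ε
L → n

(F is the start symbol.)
Empty (error entry)

To find M[F, 'x'], we find productions for F where 'x' is in the predict set (PREDICT(N → α) = (FIRST(α) \ {ε}) ∪ (FOLLOW(N) if α ⇒* ε)).

F → g L a F F': PREDICT = { 'g' }
F → id: PREDICT = { 'id' }

M[F, 'x'] is empty (no production applies)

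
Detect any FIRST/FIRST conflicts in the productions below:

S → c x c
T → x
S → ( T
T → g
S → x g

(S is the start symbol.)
Productions for S:
  S → c x c: FIRST = { 'c' }
  S → ( T: FIRST = { '(' }
  S → x g: FIRST = { 'x' }
Productions for T:
  T → x: FIRST = { 'x' }
  T → g: FIRST = { 'g' }

All alternatives of each non-terminal have pairwise disjoint FIRST sets.

Answer: No FIRST/FIRST conflicts.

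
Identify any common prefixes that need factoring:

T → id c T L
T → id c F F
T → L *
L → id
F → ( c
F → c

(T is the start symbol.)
Yes, T has productions with common prefix 'id c'

Left-factoring is needed when two productions for the same non-terminal
share a common prefix on the right-hand side.

Productions for T:
  T → id c T L
  T → id c F F
  T → L *
Productions for F:
  F → ( c
  F → c

Found common prefix 'id c' in productions for T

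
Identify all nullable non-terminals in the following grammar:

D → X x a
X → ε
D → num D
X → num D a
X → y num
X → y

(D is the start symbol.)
{ 'X' }

ε-productions: X → ε
So X is immediately nullable.
No further non-terminal can be added: every production for the remaining non-terminals contains a terminal or a non-nullable non-terminal.
Nullable = { 'X' }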